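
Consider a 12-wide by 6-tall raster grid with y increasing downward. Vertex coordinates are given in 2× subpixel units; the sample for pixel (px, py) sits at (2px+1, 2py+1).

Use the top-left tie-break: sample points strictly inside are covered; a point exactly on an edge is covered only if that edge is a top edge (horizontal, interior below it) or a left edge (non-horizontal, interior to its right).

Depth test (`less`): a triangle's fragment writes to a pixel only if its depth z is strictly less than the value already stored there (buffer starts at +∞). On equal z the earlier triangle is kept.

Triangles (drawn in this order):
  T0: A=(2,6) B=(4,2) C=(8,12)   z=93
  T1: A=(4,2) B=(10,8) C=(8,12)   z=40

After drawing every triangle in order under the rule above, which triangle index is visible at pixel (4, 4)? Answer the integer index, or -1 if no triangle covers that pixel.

T0:
  2·area = 36
  edge (2, 6)→(4, 2): d=(2,-4) top-left  bias=+0
  edge (4, 2)→(8, 12): d=(4,10) right/bottom  bias=-1
  edge (8, 12)→(2, 6): d=(-6,-6) top-left  bias=+0
    (0,2)@(1, 5): e=[-6,42,0] → ·  [on edge]
    (1,2)@(3, 5): e=[2,22,12] → █
    (2,2)@(5, 5): e=[10,2,24] → █
    (3,2)@(7, 5): e=[18,-18,36] → ·
    (1,3)@(3, 7): e=[6,30,0] → █  [on edge]
    (3,3)@(7, 7): e=[22,-10,24] → ·
    (1,4)@(3, 9): e=[10,38,-12] → ·
    (2,4)@(5, 9): e=[18,18,0] → █  [on edge]
    (3,4)@(7, 9): e=[26,-2,12] → ·
    (2,5)@(5, 11): e=[22,26,-12] → ·
    (3,5)@(7, 11): e=[30,6,0] → █  [on edge]
    (4,5)@(9, 11): e=[38,-14,12] → ·
  covered (6 px):
    · · · · · · · · · · · ·
    · · · · · · · · · · · ·
    · █ █ · · · · · · · · ·
    · █ █ · · · · · · · · ·
    · · █ · · · · · · · · ·
    · · · █ · · · · · · · ·
T1:
  2·area = 36
  edge (4, 2)→(10, 8): d=(6,6) right/bottom  bias=-1
  edge (10, 8)→(8, 12): d=(-2,4) right/bottom  bias=-1
  edge (8, 12)→(4, 2): d=(-4,-10) top-left  bias=+0
    (1,0)@(3, 1): e=[0,42,-6] → ·  [on edge]
    (2,1)@(5, 3): e=[0,30,6] → ·  [on edge]
    (3,2)@(7, 5): e=[0,18,18] → ·  [on edge]
    (3,3)@(7, 7): e=[12,14,10] → █
    (4,3)@(9, 7): e=[0,6,30] → ·  [on edge]
    (3,4)@(7, 9): e=[24,10,2] → █
    (4,4)@(9, 9): e=[12,2,22] → █
    (5,4)@(11, 9): e=[0,-6,42] → ·  [on edge]
    (3,5)@(7, 11): e=[36,6,-6] → ·
    (4,5)@(9, 11): e=[24,-2,14] → ·
    (6,5)@(13, 11): e=[0,-18,54] → ·  [on edge]
  covered (3 px):
    · · · · · · · · · · · ·
    · · · · · · · · · · · ·
    · · · · · · · · · · · ·
    · · · █ · · · · · · · ·
    · · · █ █ · · · · · · ·
    · · · · · · · · · · · ·

Z-buffer (winner per pixel, '.' = empty):
  . . . . . . . . . . . .
  . . . . . . . . . . . .
  . 0 0 . . . . . . . . .
  . 0 0 1 . . . . . . . .
  . . 0 1 1 . . . . . . .
  . . . 0 . . . . . . . .

Result: 1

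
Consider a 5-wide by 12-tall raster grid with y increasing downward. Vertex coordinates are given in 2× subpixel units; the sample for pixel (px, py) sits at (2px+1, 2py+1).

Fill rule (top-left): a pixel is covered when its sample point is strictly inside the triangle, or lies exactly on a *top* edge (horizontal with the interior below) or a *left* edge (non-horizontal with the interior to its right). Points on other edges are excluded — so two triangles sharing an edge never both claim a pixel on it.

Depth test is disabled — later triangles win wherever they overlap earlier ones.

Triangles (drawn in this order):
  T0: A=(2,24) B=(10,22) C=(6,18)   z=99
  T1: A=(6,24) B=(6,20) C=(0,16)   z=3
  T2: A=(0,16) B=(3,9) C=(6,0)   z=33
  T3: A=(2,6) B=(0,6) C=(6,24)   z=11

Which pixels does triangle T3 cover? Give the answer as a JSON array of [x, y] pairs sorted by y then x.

T0:
  2·area = 40  (B↔C swapped to make it positive)
  edge (2, 24)→(6, 18): d=(4,-6) top-left  bias=+0
  edge (6, 18)→(10, 22): d=(4,4) right/bottom  bias=-1
  edge (10, 22)→(2, 24): d=(-8,2) right/bottom  bias=-1
    (0,6)@(1, 13): e=[-50,0,90] → .  [on edge]
    (1,7)@(3, 15): e=[-30,0,70] → .  [on edge]
    (2,8)@(5, 17): e=[-10,0,50] → .  [on edge]
    (3,9)@(7, 19): e=[10,0,30] → .  [on edge]
    (2,10)@(5, 21): e=[6,16,18] → X
    (3,10)@(7, 21): e=[18,8,14] → X
    (4,10)@(9, 21): e=[30,0,10] → .  [on edge]
    (1,11)@(3, 23): e=[2,32,6] → X
    (3,11)@(7, 23): e=[26,16,-2] → .
  covered (4 px):
    . . . . .
    . . . . .
    . . . . .
    . . . . .
    . . . . .
    . . . . .
    . . . . .
    . . . . .
    . . . . .
    . . . . .
    . . X X .
    . X X . .
T1:
  2·area = 24  (B↔C swapped to make it positive)
  edge (6, 24)→(0, 16): d=(-6,-8) top-left  bias=+0
  edge (0, 16)→(6, 20): d=(6,4) right/bottom  bias=-1
  edge (6, 20)→(6, 24): d=(0,4) right/bottom  bias=-1
    (0,8)@(1, 17): e=[2,2,20] → X
    (1,8)@(3, 17): e=[18,-6,12] → .
    (0,9)@(1, 19): e=[-10,14,20] → .
    (1,9)@(3, 19): e=[6,6,12] → X
    (2,9)@(5, 19): e=[22,-2,4] → .
    (1,10)@(3, 21): e=[-6,18,12] → .
    (2,10)@(5, 21): e=[10,10,4] → X
    (3,10)@(7, 21): e=[26,2,-4] → .
    (2,11)@(5, 23): e=[-2,22,4] → .
  covered (3 px):
    . . . . .
    . . . . .
    . . . . .
    . . . . .
    . . . . .
    . . . . .
    . . . . .
    . . . . .
    X . . . .
    . X . . .
    . . X . .
    . . . . .
T2:
  2·area = 6  (B↔C swapped to make it positive)
  edge (0, 16)→(6, 0): d=(6,-16) top-left  bias=+0
  edge (6, 0)→(3, 9): d=(-3,9) right/bottom  bias=-1
  edge (3, 9)→(0, 16): d=(-3,7) right/bottom  bias=-1
    (2,1)@(5, 3): e=[2,0,4] → .  [on edge]
    (1,4)@(3, 9): e=[6,0,0] → .  [on edge]
    (0,7)@(1, 15): e=[10,0,-4] → .  [on edge]
  covered (0 px):
    . . . . .
    . . . . .
    . . . . .
    . . . . .
    . . . . .
    . . . . .
    . . . . .
    . . . . .
    . . . . .
    . . . . .
    . . . . .
    . . . . .
T3:
  2·area = 36  (B↔C swapped to make it positive)
  edge (2, 6)→(6, 24): d=(4,18) right/bottom  bias=-1
  edge (6, 24)→(0, 6): d=(-6,-18) top-left  bias=+0
  edge (0, 6)→(2, 6): d=(2,0) top-left  bias=+0
    (0,3)@(1, 7): e=[22,12,2] → X
    (1,3)@(3, 7): e=[-14,48,2] → .
    (0,4)@(1, 9): e=[30,0,6] → X  [on edge]
    (1,4)@(3, 9): e=[-6,36,6] → .
    (0,5)@(1, 11): e=[38,-12,10] → .
    (1,5)@(3, 11): e=[2,24,10] → X
    (2,5)@(5, 11): e=[-34,60,10] → .
    (1,6)@(3, 13): e=[10,12,14] → X
    (2,6)@(5, 13): e=[-26,48,14] → .
    (1,7)@(3, 15): e=[18,0,18] → X  [on edge]
    (2,7)@(5, 15): e=[-18,36,18] → .
    (1,8)@(3, 17): e=[26,-12,22] → .
    (2,10)@(5, 21): e=[6,0,30] → X  [on edge]
  covered (6 px):
    . . . . .
    . . . . .
    . . . . .
    X . . . .
    X . . . .
    . X . . .
    . X . . .
    . X . . .
    . . . . .
    . . . . .
    . . X . .
    . . . . .

Answer: [[0,3],[0,4],[1,5],[1,6],[1,7],[2,10]]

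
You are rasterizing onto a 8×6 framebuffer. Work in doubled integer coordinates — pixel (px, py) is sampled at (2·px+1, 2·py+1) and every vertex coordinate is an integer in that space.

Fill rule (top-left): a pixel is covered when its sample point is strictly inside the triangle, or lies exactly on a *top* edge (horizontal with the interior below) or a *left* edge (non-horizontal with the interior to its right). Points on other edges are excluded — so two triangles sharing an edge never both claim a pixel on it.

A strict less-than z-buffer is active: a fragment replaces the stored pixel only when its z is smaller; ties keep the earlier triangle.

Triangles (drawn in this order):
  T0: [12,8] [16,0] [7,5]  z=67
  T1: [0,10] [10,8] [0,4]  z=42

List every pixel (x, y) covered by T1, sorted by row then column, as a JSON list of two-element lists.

T0:
  2·area = 52  (B↔C swapped to make it positive)
  edge (12, 8)→(7, 5): d=(-5,-3) top-left  bias=+0
  edge (7, 5)→(16, 0): d=(9,-5) top-left  bias=+0
  edge (16, 0)→(12, 8): d=(-4,8) right/bottom  bias=-1
    (7,0)@(15, 1): e=[44,4,4] → #
    (5,1)@(11, 3): e=[22,2,28] → #
    (6,1)@(13, 3): e=[28,12,12] → #
    (7,1)@(15, 3): e=[34,22,-4] → ·
    (3,2)@(7, 5): e=[0,0,52] → #  [on edge]
    (4,2)@(9, 5): e=[6,10,36] → #
    (7,2)@(15, 5): e=[24,40,-12] → ·
    (3,3)@(7, 7): e=[-10,18,44] → ·
    (4,3)@(9, 7): e=[-4,28,28] → ·
    (5,3)@(11, 7): e=[2,38,12] → #
    (6,3)@(13, 7): e=[8,48,-4] → ·
    (5,4)@(11, 9): e=[-8,56,4] → ·
  covered (8 px):
    · · · · · · · #
    · · · · · # # ·
    · · · # # # # ·
    · · · · · # · ·
    · · · · · · · ·
    · · · · · · · ·
T1:
  2·area = 60  (B↔C swapped to make it positive)
  edge (0, 10)→(0, 4): d=(0,-6) top-left  bias=+0
  edge (0, 4)→(10, 8): d=(10,4) right/bottom  bias=-1
  edge (10, 8)→(0, 10): d=(-10,2) right/bottom  bias=-1
    (0,2)@(1, 5): e=[6,6,48] → #
    (1,2)@(3, 5): e=[18,-2,44] → ·
    (0,3)@(1, 7): e=[6,26,28] → #
    (1,3)@(3, 7): e=[18,18,24] → #
    (2,3)@(5, 7): e=[30,10,20] → #
    (3,3)@(7, 7): e=[42,2,16] → #
    (4,3)@(9, 7): e=[54,-6,12] → ·
    (7,3)@(15, 7): e=[90,-30,0] → ·  [on edge]
    (0,4)@(1, 9): e=[6,46,8] → #
    (2,4)@(5, 9): e=[30,30,0] → ·  [on edge]
    (3,4)@(7, 9): e=[42,22,-4] → ·
    (0,5)@(1, 11): e=[6,66,-12] → ·
  covered (7 px):
    · · · · · · · ·
    · · · · · · · ·
    # · · · · · · ·
    # # # # · · · ·
    # # · · · · · ·
    · · · · · · · ·

Final: [[0,2],[0,3],[1,3],[2,3],[3,3],[0,4],[1,4]]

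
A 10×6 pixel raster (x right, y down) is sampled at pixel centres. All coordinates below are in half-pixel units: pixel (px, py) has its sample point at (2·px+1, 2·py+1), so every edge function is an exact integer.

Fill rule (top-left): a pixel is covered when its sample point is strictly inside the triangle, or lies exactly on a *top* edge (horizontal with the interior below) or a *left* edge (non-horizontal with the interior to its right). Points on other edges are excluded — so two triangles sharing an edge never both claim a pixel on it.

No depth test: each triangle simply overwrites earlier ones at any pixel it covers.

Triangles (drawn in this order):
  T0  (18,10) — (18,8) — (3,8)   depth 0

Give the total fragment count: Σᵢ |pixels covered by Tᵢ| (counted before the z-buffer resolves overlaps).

T0:
  2·area = 30  (B↔C swapped to make it positive)
  edge (18, 10)→(3, 8): d=(-15,-2) top-left  bias=+0
  edge (3, 8)→(18, 8): d=(15,0) top-left  bias=+0
  edge (18, 8)→(18, 10): d=(0,2) right/bottom  bias=-1
    (5,4)@(11, 9): e=[1,15,14] → █
    (6,4)@(13, 9): e=[5,15,10] → █
    (7,4)@(15, 9): e=[9,15,6] → █
    (8,4)@(17, 9): e=[13,15,2] → █
    (9,4)@(19, 9): e=[17,15,-2] → ·
    (5,5)@(11, 11): e=[-29,45,14] → ·
    (6,5)@(13, 11): e=[-25,45,10] → ·
    (7,5)@(15, 11): e=[-21,45,6] → ·
    (8,5)@(17, 11): e=[-17,45,2] → ·
  covered (4 px):
    · · · · · · · · · ·
    · · · · · · · · · ·
    · · · · · · · · · ·
    · · · · · · · · · ·
    · · · · · █ █ █ █ ·
    · · · · · · · · · ·

Final: 4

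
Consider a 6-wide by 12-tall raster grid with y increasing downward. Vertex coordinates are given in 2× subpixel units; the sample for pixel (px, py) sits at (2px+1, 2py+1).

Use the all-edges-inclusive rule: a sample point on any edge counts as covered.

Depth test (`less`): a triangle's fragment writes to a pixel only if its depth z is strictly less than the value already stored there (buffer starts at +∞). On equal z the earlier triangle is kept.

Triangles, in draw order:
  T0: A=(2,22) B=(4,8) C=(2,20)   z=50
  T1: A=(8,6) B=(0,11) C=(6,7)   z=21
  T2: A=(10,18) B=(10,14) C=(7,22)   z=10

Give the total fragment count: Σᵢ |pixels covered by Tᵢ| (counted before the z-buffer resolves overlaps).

T0:
  2·area = 4  (B↔C swapped to make it positive)
  edge (2, 22)→(2, 20): d=(0,-2) inclusive
  edge (2, 20)→(4, 8): d=(2,-12) inclusive
  edge (4, 8)→(2, 22): d=(-2,14) inclusive
    (2,0)@(5, 1): e=[6,-2,0] → .  [on edge]
    (1,7)@(3, 15): e=[2,2,0] → X  [on edge]
    (2,7)@(5, 15): e=[6,26,-28] → .
    (1,8)@(3, 17): e=[2,6,-4] → .
  covered (1 px):
    . . . . . .
    . . . . . .
    . . . . . .
    . . . . . .
    . . . . . .
    . . . . . .
    . . . . . .
    . X . . . .
    . . . . . .
    . . . . . .
    . . . . . .
    . . . . . .
T1:
  2·area = 2
  edge (8, 6)→(0, 11): d=(-8,5) inclusive
  edge (0, 11)→(6, 7): d=(6,-4) inclusive
  edge (6, 7)→(8, 6): d=(2,-1) inclusive
    (4,2)@(9, 5): e=[3,0,-1] → .  [on edge]
    (1,4)@(3, 9): e=[1,0,1] → X  [on edge]
    (2,4)@(5, 9): e=[-9,8,3] → .
    (1,5)@(3, 11): e=[-15,12,5] → .
  covered (1 px):
    . . . . . .
    . . . . . .
    . . . . . .
    . . . . . .
    . X . . . .
    . . . . . .
    . . . . . .
    . . . . . .
    . . . . . .
    . . . . . .
    . . . . . .
    . . . . . .
T2:
  2·area = 12  (B↔C swapped to make it positive)
  edge (10, 18)→(7, 22): d=(-3,4) inclusive
  edge (7, 22)→(10, 14): d=(3,-8) inclusive
  edge (10, 14)→(10, 18): d=(0,4) inclusive
    (4,8)@(9, 17): e=[7,1,4] → X
    (5,8)@(11, 17): e=[-1,17,-4] → .
    (4,9)@(9, 19): e=[1,7,4] → X
    (5,9)@(11, 19): e=[-7,23,-4] → .
    (4,10)@(9, 21): e=[-5,13,4] → .
  covered (2 px):
    . . . . . .
    . . . . . .
    . . . . . .
    . . . . . .
    . . . . . .
    . . . . . .
    . . . . . .
    . . . . . .
    . . . . X .
    . . . . X .
    . . . . . .
    . . . . . .

Final: 4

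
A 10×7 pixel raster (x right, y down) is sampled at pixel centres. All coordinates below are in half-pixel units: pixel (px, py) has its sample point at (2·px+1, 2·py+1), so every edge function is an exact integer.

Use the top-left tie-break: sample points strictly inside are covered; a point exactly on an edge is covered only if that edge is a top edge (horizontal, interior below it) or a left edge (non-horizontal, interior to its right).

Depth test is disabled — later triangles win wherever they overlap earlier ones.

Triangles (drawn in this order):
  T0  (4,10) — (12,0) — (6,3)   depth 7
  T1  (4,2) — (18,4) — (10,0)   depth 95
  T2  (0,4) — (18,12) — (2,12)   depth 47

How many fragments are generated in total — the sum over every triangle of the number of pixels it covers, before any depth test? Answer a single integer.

T0:
  2·area = 36  (B↔C swapped to make it positive)
  edge (4, 10)→(6, 3): d=(2,-7) top-left  bias=+0
  edge (6, 3)→(12, 0): d=(6,-3) top-left  bias=+0
  edge (12, 0)→(4, 10): d=(-8,10) right/bottom  bias=-1
    (5,0)@(11, 1): e=[31,3,2] → X
    (6,0)@(13, 1): e=[45,9,-18] → .
    (3,1)@(7, 3): e=[7,3,26] → X
    (4,1)@(9, 3): e=[21,9,6] → X
    (5,1)@(11, 3): e=[35,15,-14] → .
    (3,2)@(7, 5): e=[11,15,10] → X
    (4,2)@(9, 5): e=[25,21,-10] → .
    (2,3)@(5, 7): e=[1,21,14] → X
    (3,3)@(7, 7): e=[15,27,-6] → .
    (2,4)@(5, 9): e=[5,33,-2] → .
  covered (5 px):
    . . . . . X . . . .
    . . . X X . . . . .
    . . . X . . . . . .
    . . X . . . . . . .
    . . . . . . . . . .
    . . . . . . . . . .
    . . . . . . . . . .
T1:
  2·area = 40  (B↔C swapped to make it positive)
  edge (4, 2)→(10, 0): d=(6,-2) top-left  bias=+0
  edge (10, 0)→(18, 4): d=(8,4) right/bottom  bias=-1
  edge (18, 4)→(4, 2): d=(-14,-2) top-left  bias=+0
    (3,0)@(7, 1): e=[0,20,20] → X  [on edge]
    (4,0)@(9, 1): e=[4,12,24] → X
    (5,0)@(11, 1): e=[8,4,28] → X
    (6,0)@(13, 1): e=[12,-4,32] → .
    (0,1)@(1, 3): e=[0,60,-20] → .  [on edge]
    (3,1)@(7, 3): e=[12,36,-8] → .
    (4,1)@(9, 3): e=[16,28,-4] → .
    (5,1)@(11, 3): e=[20,20,0] → X  [on edge]
    (6,1)@(13, 3): e=[24,12,4] → X
    (7,1)@(15, 3): e=[28,4,8] → X
    (8,1)@(17, 3): e=[32,-4,12] → .
    (5,2)@(11, 5): e=[32,36,-28] → .
  covered (6 px):
    . . . X X X . . . .
    . . . . . X X X . .
    . . . . . . . . . .
    . . . . . . . . . .
    . . . . . . . . . .
    . . . . . . . . . .
    . . . . . . . . . .
T2:
  2·area = 128
  edge (0, 4)→(18, 12): d=(18,8) right/bottom  bias=-1
  edge (18, 12)→(2, 12): d=(-16,0) right/bottom  bias=-1
  edge (2, 12)→(0, 4): d=(-2,-8) top-left  bias=+0
    (0,2)@(1, 5): e=[10,112,6] → X
    (1,2)@(3, 5): e=[-6,112,22] → .
    (0,3)@(1, 7): e=[46,80,2] → X
    (1,3)@(3, 7): e=[30,80,18] → X
    (2,3)@(5, 7): e=[14,80,34] → X
    (3,3)@(7, 7): e=[-2,80,50] → .
    (0,4)@(1, 9): e=[82,48,-2] → .
    (1,4)@(3, 9): e=[66,48,14] → X
    (3,4)@(7, 9): e=[34,48,46] → X
    (4,4)@(9, 9): e=[18,48,62] → X
    (5,4)@(11, 9): e=[2,48,78] → X
    (6,4)@(13, 9): e=[-14,48,94] → .
  covered (16 px):
    . . . . . . . . . .
    . . . . . . . . . .
    X . . . . . . . . .
    X X X . . . . . . .
    . X X X X X . . . .
    . X X X X X X X . .
    . . . . . . . . . .

Result: 27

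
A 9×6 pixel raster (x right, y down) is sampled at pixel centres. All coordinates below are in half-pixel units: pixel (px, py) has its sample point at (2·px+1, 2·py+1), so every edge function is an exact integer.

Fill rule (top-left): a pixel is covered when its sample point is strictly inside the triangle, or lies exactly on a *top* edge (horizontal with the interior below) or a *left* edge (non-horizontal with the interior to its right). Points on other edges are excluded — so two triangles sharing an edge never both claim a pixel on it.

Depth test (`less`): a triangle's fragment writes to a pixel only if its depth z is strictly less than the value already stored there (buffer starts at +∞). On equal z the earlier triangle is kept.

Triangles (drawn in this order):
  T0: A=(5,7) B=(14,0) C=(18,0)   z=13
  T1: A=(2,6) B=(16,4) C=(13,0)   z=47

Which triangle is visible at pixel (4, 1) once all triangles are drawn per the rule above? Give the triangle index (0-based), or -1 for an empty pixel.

T0:
  2·area = 28
  edge (5, 7)→(14, 0): d=(9,-7) top-left  bias=+0
  edge (14, 0)→(18, 0): d=(4,0) top-left  bias=+0
  edge (18, 0)→(5, 7): d=(-13,7) right/bottom  bias=-1
    (6,0)@(13, 1): e=[2,4,22] → █
    (7,0)@(15, 1): e=[16,4,8] → █
    (8,0)@(17, 1): e=[30,4,-6] → ·
    (5,1)@(11, 3): e=[6,12,10] → █
    (6,1)@(13, 3): e=[20,12,-4] → ·
    (7,1)@(15, 3): e=[34,12,-18] → ·
    (5,2)@(11, 5): e=[24,20,-16] → ·
    (2,3)@(5, 7): e=[0,28,0] → ·  [on edge]
  covered (3 px):
    · · · · · · █ █ ·
    · · · · · █ · · ·
    · · · · · · · · ·
    · · · · · · · · ·
    · · · · · · · · ·
    · · · · · · · · ·
T1:
  2·area = 62  (B↔C swapped to make it positive)
  edge (2, 6)→(13, 0): d=(11,-6) top-left  bias=+0
  edge (13, 0)→(16, 4): d=(3,4) right/bottom  bias=-1
  edge (16, 4)→(2, 6): d=(-14,2) right/bottom  bias=-1
    (6,0)@(13, 1): e=[11,3,48] → █
    (7,0)@(15, 1): e=[23,-5,44] → ·
    (4,1)@(9, 3): e=[9,25,28] → █
    (5,1)@(11, 3): e=[21,17,24] → █
    (7,1)@(15, 3): e=[45,1,16] → █
    (8,1)@(17, 3): e=[57,-7,12] → ·
    (2,2)@(5, 5): e=[7,47,8] → █
    (3,2)@(7, 5): e=[19,39,4] → █
    (4,2)@(9, 5): e=[31,31,0] → ·  [on edge]
    (5,2)@(11, 5): e=[43,23,-4] → ·
    (6,2)@(13, 5): e=[55,15,-8] → ·
    (7,2)@(15, 5): e=[67,7,-12] → ·
  covered (7 px):
    · · · · · · █ · ·
    · · · · █ █ █ █ ·
    · · █ █ · · · · ·
    · · · · · · · · ·
    · · · · · · · · ·
    · · · · · · · · ·

Z-buffer (winner per pixel, '.' = empty):
  . . . . . . 0 0 .
  . . . . 1 0 1 1 .
  . . 1 1 . . . . .
  . . . . . . . . .
  . . . . . . . . .
  . . . . . . . . .

Result: 1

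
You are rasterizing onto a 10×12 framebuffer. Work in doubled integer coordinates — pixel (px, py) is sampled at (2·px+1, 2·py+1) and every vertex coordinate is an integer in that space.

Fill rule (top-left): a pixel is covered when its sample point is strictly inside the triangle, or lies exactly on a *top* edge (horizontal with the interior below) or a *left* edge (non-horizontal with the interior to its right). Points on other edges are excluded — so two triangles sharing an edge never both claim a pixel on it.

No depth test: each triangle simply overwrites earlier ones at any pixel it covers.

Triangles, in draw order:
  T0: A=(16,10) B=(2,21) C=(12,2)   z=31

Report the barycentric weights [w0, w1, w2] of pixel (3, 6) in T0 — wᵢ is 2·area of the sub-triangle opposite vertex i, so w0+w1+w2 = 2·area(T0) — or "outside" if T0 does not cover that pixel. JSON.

T0:
  2·area = 156
  edge (16, 10)→(2, 21): d=(-14,11) right/bottom  bias=-1
  edge (2, 21)→(12, 2): d=(10,-19) top-left  bias=+0
  edge (12, 2)→(16, 10): d=(4,8) right/bottom  bias=-1
    (5,2)@(11, 5): e=[125,11,20] → #
    (6,2)@(13, 5): e=[103,49,4] → #
    (7,2)@(15, 5): e=[81,87,-12] → ·
    (5,3)@(11, 7): e=[97,31,28] → #
    (7,3)@(15, 7): e=[53,107,-4] → ·
    (4,4)@(9, 9): e=[91,13,52] → #
    (7,4)@(15, 9): e=[25,127,4] → #
    (8,4)@(17, 9): e=[3,165,-12] → ·
    (4,5)@(9, 11): e=[63,33,60] → #
    (7,5)@(15, 11): e=[-3,147,12] → ·
    (3,6)@(7, 13): e=[57,15,84] → #
    (6,6)@(13, 13): e=[-9,129,36] → ·
  covered (18 px):
    · · · · · · · · · ·
    · · · · · · · · · ·
    · · · · · # # · · ·
    · · · · · # # · · ·
    · · · · # # # # · ·
    · · · · # # # · · ·
    · · · # # # · · · ·
    · · · # # · · · · ·
    · · # # · · · · · ·
    · · · · · · · · · ·
    · · · · · · · · · ·
    · · · · · · · · · ·

Final: [15,84,57]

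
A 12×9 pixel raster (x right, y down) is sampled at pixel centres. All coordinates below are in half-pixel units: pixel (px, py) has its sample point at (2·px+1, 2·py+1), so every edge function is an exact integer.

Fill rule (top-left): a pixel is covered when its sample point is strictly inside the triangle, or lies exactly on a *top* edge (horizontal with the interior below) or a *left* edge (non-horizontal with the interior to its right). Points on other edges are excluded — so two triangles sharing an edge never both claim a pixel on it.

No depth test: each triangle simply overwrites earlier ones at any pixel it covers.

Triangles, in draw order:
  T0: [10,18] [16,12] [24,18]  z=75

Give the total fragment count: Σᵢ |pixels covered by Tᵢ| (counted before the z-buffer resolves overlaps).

T0:
  2·area = 84
  edge (10, 18)→(16, 12): d=(6,-6) top-left  bias=+0
  edge (16, 12)→(24, 18): d=(8,6) right/bottom  bias=-1
  edge (24, 18)→(10, 18): d=(-14,0) right/bottom  bias=-1
    (11,2)@(23, 5): e=[0,-98,182] → .  [on edge]
    (10,3)@(21, 7): e=[0,-70,154] → .  [on edge]
    (9,4)@(19, 9): e=[0,-42,126] → .  [on edge]
    (8,5)@(17, 11): e=[0,-14,98] → .  [on edge]
    (7,6)@(15, 13): e=[0,14,70] → X  [on edge]
    (8,6)@(17, 13): e=[12,2,70] → X
    (9,6)@(19, 13): e=[24,-10,70] → .
    (6,7)@(13, 15): e=[0,42,42] → X  [on edge]
    (9,7)@(19, 15): e=[36,6,42] → X
    (10,7)@(21, 15): e=[48,-6,42] → .
    (5,8)@(11, 17): e=[0,70,14] → X  [on edge]
    (10,8)@(21, 17): e=[60,10,14] → X
  covered (12 px):
    . . . . . . . . . . . .
    . . . . . . . . . . . .
    . . . . . . . . . . . .
    . . . . . . . . . . . .
    . . . . . . . . . . . .
    . . . . . . . . . . . .
    . . . . . . . X X . . .
    . . . . . . X X X X . .
    . . . . . X X X X X X .

Final: 12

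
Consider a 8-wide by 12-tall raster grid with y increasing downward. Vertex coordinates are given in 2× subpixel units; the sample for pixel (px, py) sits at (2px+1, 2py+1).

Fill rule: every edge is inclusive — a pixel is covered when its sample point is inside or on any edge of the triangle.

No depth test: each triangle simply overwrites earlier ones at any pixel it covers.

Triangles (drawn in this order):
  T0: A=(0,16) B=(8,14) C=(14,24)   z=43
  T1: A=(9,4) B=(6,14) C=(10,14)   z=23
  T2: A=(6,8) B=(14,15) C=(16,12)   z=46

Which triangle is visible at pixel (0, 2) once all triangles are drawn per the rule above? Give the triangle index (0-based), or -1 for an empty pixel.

T0:
  2·area = 92
  edge (0, 16)→(8, 14): d=(8,-2) inclusive
  edge (8, 14)→(14, 24): d=(6,10) inclusive
  edge (14, 24)→(0, 16): d=(-14,-8) inclusive
    (2,4)@(5, 9): e=[-46,0,138] → ·  [on edge]
    (2,7)@(5, 15): e=[2,36,54] → █
    (3,7)@(7, 15): e=[6,16,70] → █
    (4,7)@(9, 15): e=[10,-4,86] → ·
    (1,8)@(3, 17): e=[14,68,10] → █
    (4,8)@(9, 17): e=[26,8,58] → █
    (5,8)@(11, 17): e=[30,-12,74] → ·
    (1,9)@(3, 19): e=[30,80,-18] → ·
    (2,9)@(5, 19): e=[34,60,-2] → ·
    (3,9)@(7, 19): e=[38,40,14] → █
    (5,9)@(11, 19): e=[46,0,46] → █  [on edge]
    (6,9)@(13, 19): e=[50,-20,62] → ·
  covered (12 px):
    · · · · · · · ·
    · · · · · · · ·
    · · · · · · · ·
    · · · · · · · ·
    · · · · · · · ·
    · · · · · · · ·
    · · · · · · · ·
    · · █ █ · · · ·
    · █ █ █ █ · · ·
    · · · █ █ █ · ·
    · · · · █ █ · ·
    · · · · · · █ ·
T1:
  2·area = 40  (B↔C swapped to make it positive)
  edge (9, 4)→(10, 14): d=(1,10) inclusive
  edge (10, 14)→(6, 14): d=(-4,0) inclusive
  edge (6, 14)→(9, 4): d=(3,-10) inclusive
    (4,2)@(9, 5): e=[1,36,3] → █
    (5,2)@(11, 5): e=[-19,36,23] → ·
    (4,3)@(9, 7): e=[3,28,9] → █
    (5,3)@(11, 7): e=[-17,28,29] → ·
    (4,4)@(9, 9): e=[5,20,15] → █
    (5,4)@(11, 9): e=[-15,20,35] → ·
    (3,5)@(7, 11): e=[27,12,1] → █
    (5,5)@(11, 11): e=[-13,12,41] → ·
    (3,6)@(7, 13): e=[29,4,7] → █
    (5,6)@(11, 13): e=[-11,4,47] → ·
    (3,7)@(7, 15): e=[31,-4,13] → ·
    (4,7)@(9, 15): e=[11,-4,33] → ·
  covered (7 px):
    · · · · · · · ·
    · · · · · · · ·
    · · · · █ · · ·
    · · · · █ · · ·
    · · · · █ · · ·
    · · · █ █ · · ·
    · · · █ █ · · ·
    · · · · · · · ·
    · · · · · · · ·
    · · · · · · · ·
    · · · · · · · ·
    · · · · · · · ·
T2:
  2·area = 38  (B↔C swapped to make it positive)
  edge (6, 8)→(16, 12): d=(10,4) inclusive
  edge (16, 12)→(14, 15): d=(-2,3) inclusive
  edge (14, 15)→(6, 8): d=(-8,-7) inclusive
    (5,5)@(11, 11): e=[10,17,11] → █
    (6,5)@(13, 11): e=[2,11,25] → █
    (7,5)@(15, 11): e=[-6,5,39] → ·
    (5,6)@(11, 13): e=[30,13,-5] → ·
    (6,6)@(13, 13): e=[22,7,9] → █
    (7,6)@(15, 13): e=[14,1,23] → █
    (6,7)@(13, 15): e=[42,3,-7] → ·
    (7,7)@(15, 15): e=[34,-3,7] → ·
  covered (4 px):
    · · · · · · · ·
    · · · · · · · ·
    · · · · · · · ·
    · · · · · · · ·
    · · · · · · · ·
    · · · · · █ █ ·
    · · · · · · █ █
    · · · · · · · ·
    · · · · · · · ·
    · · · · · · · ·
    · · · · · · · ·
    · · · · · · · ·

Z-buffer (winner per pixel, '.' = empty):
  . . . . . . . .
  . . . . . . . .
  . . . . 1 . . .
  . . . . 1 . . .
  . . . . 1 . . .
  . . . 1 1 2 2 .
  . . . 1 1 . 2 2
  . . 0 0 . . . .
  . 0 0 0 0 . . .
  . . . 0 0 0 . .
  . . . . 0 0 . .
  . . . . . . 0 .

Answer: -1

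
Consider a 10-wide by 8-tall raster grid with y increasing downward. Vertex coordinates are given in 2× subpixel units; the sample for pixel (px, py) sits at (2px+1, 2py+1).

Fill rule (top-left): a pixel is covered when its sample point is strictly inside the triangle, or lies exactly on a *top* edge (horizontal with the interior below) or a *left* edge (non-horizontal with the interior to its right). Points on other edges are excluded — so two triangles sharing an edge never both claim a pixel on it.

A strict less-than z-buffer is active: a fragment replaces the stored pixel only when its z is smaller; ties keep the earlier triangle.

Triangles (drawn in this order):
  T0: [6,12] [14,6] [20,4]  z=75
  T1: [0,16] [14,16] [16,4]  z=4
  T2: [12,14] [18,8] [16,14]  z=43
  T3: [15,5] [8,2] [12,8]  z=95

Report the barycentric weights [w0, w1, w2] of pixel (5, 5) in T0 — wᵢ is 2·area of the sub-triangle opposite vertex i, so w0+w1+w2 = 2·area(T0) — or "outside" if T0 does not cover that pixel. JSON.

T0:
  2·area = 20
  edge (6, 12)→(14, 6): d=(8,-6) top-left  bias=+0
  edge (14, 6)→(20, 4): d=(6,-2) top-left  bias=+0
  edge (20, 4)→(6, 12): d=(-14,8) right/bottom  bias=-1
    (8,2)@(17, 5): e=[10,0,10] → #  [on edge]
    (9,2)@(19, 5): e=[22,4,-6] → ·
    (5,3)@(11, 7): e=[-10,0,30] → ·  [on edge]
    (6,3)@(13, 7): e=[2,4,14] → #
    (7,3)@(15, 7): e=[14,8,-2] → ·
    (8,3)@(17, 7): e=[26,12,-18] → ·
    (2,4)@(5, 9): e=[-30,0,50] → ·  [on edge]
    (5,4)@(11, 9): e=[6,12,2] → #
    (6,4)@(13, 9): e=[18,16,-14] → ·
    (5,5)@(11, 11): e=[22,24,-26] → ·
  covered (3 px):
    · · · · · · · · · ·
    · · · · · · · · · ·
    · · · · · · · · # ·
    · · · · · · # · · ·
    · · · · · # · · · ·
    · · · · · · · · · ·
    · · · · · · · · · ·
    · · · · · · · · · ·
T1:
  2·area = 168  (B↔C swapped to make it positive)
  edge (0, 16)→(16, 4): d=(16,-12) top-left  bias=+0
  edge (16, 4)→(14, 16): d=(-2,12) right/bottom  bias=-1
  edge (14, 16)→(0, 16): d=(-14,0) right/bottom  bias=-1
    (7,2)@(15, 5): e=[4,10,154] → #
    (8,2)@(17, 5): e=[28,-14,154] → ·
    (6,3)@(13, 7): e=[12,30,126] → #
    (8,3)@(17, 7): e=[60,-18,126] → ·
    (5,4)@(11, 9): e=[20,50,98] → #
    (8,4)@(17, 9): e=[92,-22,98] → ·
    (3,5)@(7, 11): e=[4,94,70] → #
    (4,5)@(9, 11): e=[28,70,70] → #
    (7,5)@(15, 11): e=[100,-2,70] → ·
    (2,6)@(5, 13): e=[12,114,42] → #
    (7,6)@(15, 13): e=[132,-6,42] → ·
    (1,7)@(3, 15): e=[20,134,14] → #
  covered (21 px):
    · · · · · · · · · ·
    · · · · · · · · · ·
    · · · · · · · # · ·
    · · · · · · # # · ·
    · · · · · # # # · ·
    · · · # # # # · · ·
    · · # # # # # · · ·
    · # # # # # # · · ·
T2:
  2·area = 24
  edge (12, 14)→(18, 8): d=(6,-6) top-left  bias=+0
  edge (18, 8)→(16, 14): d=(-2,6) right/bottom  bias=-1
  edge (16, 14)→(12, 14): d=(-4,0) right/bottom  bias=-1
    (9,2)@(19, 5): e=[-12,0,36] → ·  [on edge]
    (9,3)@(19, 7): e=[0,-4,28] → ·  [on edge]
    (8,4)@(17, 9): e=[0,4,20] → #  [on edge]
    (9,4)@(19, 9): e=[12,-8,20] → ·
    (7,5)@(15, 11): e=[0,12,12] → #  [on edge]
    (8,5)@(17, 11): e=[12,0,12] → ·  [on edge]
    (6,6)@(13, 13): e=[0,20,4] → #  [on edge]
    (8,6)@(17, 13): e=[24,-4,4] → ·
    (5,7)@(11, 15): e=[0,28,-4] → ·  [on edge]
    (6,7)@(13, 15): e=[12,16,-4] → ·
    (7,7)@(15, 15): e=[24,4,-4] → ·
  covered (4 px):
    · · · · · · · · · ·
    · · · · · · · · · ·
    · · · · · · · · · ·
    · · · · · · · · · ·
    · · · · · · · · # ·
    · · · · · · · # · ·
    · · · · · · # # · ·
    · · · · · · · · · ·
T3:
  2·area = 30  (B↔C swapped to make it positive)
  edge (15, 5)→(12, 8): d=(-3,3) right/bottom  bias=-1
  edge (12, 8)→(8, 2): d=(-4,-6) top-left  bias=+0
  edge (8, 2)→(15, 5): d=(7,3) right/bottom  bias=-1
    (9,0)@(19, 1): e=[0,70,-40] → ·  [on edge]
    (4,1)@(9, 3): e=[24,2,4] → #
    (5,1)@(11, 3): e=[18,14,-2] → ·
    (8,1)@(17, 3): e=[0,50,-20] → ·  [on edge]
    (4,2)@(9, 5): e=[18,-6,18] → ·
    (5,2)@(11, 5): e=[12,6,12] → #
    (6,2)@(13, 5): e=[6,18,6] → #
    (7,2)@(15, 5): e=[0,30,0] → ·  [on edge]
    (5,3)@(11, 7): e=[6,-2,26] → ·
    (6,3)@(13, 7): e=[0,10,20] → ·  [on edge]
    (5,4)@(11, 9): e=[0,-10,40] → ·  [on edge]
    (4,5)@(9, 11): e=[0,-30,60] → ·  [on edge]
    (3,6)@(7, 13): e=[0,-50,80] → ·  [on edge]
    (2,7)@(5, 15): e=[0,-70,100] → ·  [on edge]
  covered (3 px):
    · · · · · · · · · ·
    · · · · # · · · · ·
    · · · · · # # · · ·
    · · · · · · · · · ·
    · · · · · · · · · ·
    · · · · · · · · · ·
    · · · · · · · · · ·
    · · · · · · · · · ·

Answer: "outside"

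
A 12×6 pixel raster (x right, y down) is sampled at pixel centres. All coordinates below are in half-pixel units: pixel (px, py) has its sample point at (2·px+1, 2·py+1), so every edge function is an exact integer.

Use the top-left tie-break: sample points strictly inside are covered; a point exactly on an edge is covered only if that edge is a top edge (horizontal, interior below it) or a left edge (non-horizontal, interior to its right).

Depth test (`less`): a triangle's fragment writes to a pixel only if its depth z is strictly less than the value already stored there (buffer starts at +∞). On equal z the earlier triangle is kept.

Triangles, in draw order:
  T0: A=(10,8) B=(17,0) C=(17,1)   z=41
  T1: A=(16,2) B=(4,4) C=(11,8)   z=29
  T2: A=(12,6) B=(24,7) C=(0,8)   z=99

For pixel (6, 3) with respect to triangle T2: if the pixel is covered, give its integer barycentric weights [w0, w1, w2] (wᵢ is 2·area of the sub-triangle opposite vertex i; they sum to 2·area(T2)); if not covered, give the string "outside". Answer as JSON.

T0:
  2·area = 7
  edge (10, 8)→(17, 0): d=(7,-8) top-left  bias=+0
  edge (17, 0)→(17, 1): d=(0,1) right/bottom  bias=-1
  edge (17, 1)→(10, 8): d=(-7,7) right/bottom  bias=-1
    (8,0)@(17, 1): e=[7,0,0] → .  [on edge]
    (7,1)@(15, 3): e=[5,2,0] → .  [on edge]
    (8,1)@(17, 3): e=[21,0,-14] → .  [on edge]
    (6,2)@(13, 5): e=[3,4,0] → .  [on edge]
    (8,2)@(17, 5): e=[35,0,-28] → .  [on edge]
    (5,3)@(11, 7): e=[1,6,0] → .  [on edge]
    (8,3)@(17, 7): e=[49,0,-42] → .  [on edge]
    (4,4)@(9, 9): e=[-1,8,0] → .  [on edge]
    (8,4)@(17, 9): e=[63,0,-56] → .  [on edge]
    (3,5)@(7, 11): e=[-3,10,0] → .  [on edge]
    (8,5)@(17, 11): e=[77,0,-70] → .  [on edge]
  covered (0 px):
    . . . . . . . . . . . .
    . . . . . . . . . . . .
    . . . . . . . . . . . .
    . . . . . . . . . . . .
    . . . . . . . . . . . .
    . . . . . . . . . . . .
T1:
  2·area = 62  (B↔C swapped to make it positive)
  edge (16, 2)→(11, 8): d=(-5,6) right/bottom  bias=-1
  edge (11, 8)→(4, 4): d=(-7,-4) top-left  bias=+0
  edge (4, 4)→(16, 2): d=(12,-2) top-left  bias=+0
    (5,1)@(11, 3): e=[25,35,2] → X
    (6,1)@(13, 3): e=[13,43,6] → X
    (7,1)@(15, 3): e=[1,51,10] → X
    (8,1)@(17, 3): e=[-11,59,14] → .
    (3,2)@(7, 5): e=[39,5,18] → X
    (4,2)@(9, 5): e=[27,13,22] → X
    (7,2)@(15, 5): e=[-9,37,34] → .
    (3,3)@(7, 7): e=[29,-9,42] → .
    (4,3)@(9, 7): e=[17,-1,46] → .
    (5,3)@(11, 7): e=[5,7,50] → X
    (6,3)@(13, 7): e=[-7,15,54] → .
    (5,4)@(11, 9): e=[-5,-7,74] → .
  covered (8 px):
    . . . . . . . . . . . .
    . . . . . X X X . . . .
    . . . X X X X . . . . .
    . . . . . X . . . . . .
    . . . . . . . . . . . .
    . . . . . . . . . . . .
T2:
  2·area = 36
  edge (12, 6)→(24, 7): d=(12,1) right/bottom  bias=-1
  edge (24, 7)→(0, 8): d=(-24,1) right/bottom  bias=-1
  edge (0, 8)→(12, 6): d=(12,-2) top-left  bias=+0
    (3,3)@(7, 7): e=[17,17,2] → X
    (4,3)@(9, 7): e=[15,15,6] → X
    (5,3)@(11, 7): e=[13,13,10] → X
    (6,3)@(13, 7): e=[11,11,14] → X
    (7,3)@(15, 7): e=[9,9,18] → X
    (8,3)@(17, 7): e=[7,7,22] → X
    (9,3)@(19, 7): e=[5,5,26] → X
    (10,3)@(21, 7): e=[3,3,30] → X
    (11,3)@(23, 7): e=[1,1,34] → X
    (3,4)@(7, 9): e=[41,-31,26] → .
    (4,4)@(9, 9): e=[39,-33,30] → .
    (5,4)@(11, 9): e=[37,-35,34] → .
  covered (9 px):
    . . . . . . . . . . . .
    . . . . . . . . . . . .
    . . . . . . . . . . . .
    . . . X X X X X X X X X
    . . . . . . . . . . . .
    . . . . . . . . . . . .

Answer: [11,14,11]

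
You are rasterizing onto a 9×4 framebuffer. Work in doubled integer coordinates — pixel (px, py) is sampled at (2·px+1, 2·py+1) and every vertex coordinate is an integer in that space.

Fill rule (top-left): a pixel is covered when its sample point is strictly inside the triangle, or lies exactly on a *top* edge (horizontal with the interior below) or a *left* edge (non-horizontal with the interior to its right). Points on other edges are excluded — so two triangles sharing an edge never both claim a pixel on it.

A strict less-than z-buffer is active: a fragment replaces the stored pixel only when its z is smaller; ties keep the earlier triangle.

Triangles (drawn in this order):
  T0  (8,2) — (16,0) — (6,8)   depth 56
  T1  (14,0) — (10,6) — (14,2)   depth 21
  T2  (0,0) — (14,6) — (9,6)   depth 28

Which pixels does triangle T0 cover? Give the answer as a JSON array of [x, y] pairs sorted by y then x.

T0:
  2·area = 44
  edge (8, 2)→(16, 0): d=(8,-2) top-left  bias=+0
  edge (16, 0)→(6, 8): d=(-10,8) right/bottom  bias=-1
  edge (6, 8)→(8, 2): d=(2,-6) top-left  bias=+0
    (6,0)@(13, 1): e=[2,14,28] → X
    (7,0)@(15, 1): e=[6,-2,40] → .
    (4,1)@(9, 3): e=[10,26,8] → X
    (5,1)@(11, 3): e=[14,10,20] → X
    (6,1)@(13, 3): e=[18,-6,32] → .
    (3,2)@(7, 5): e=[22,22,0] → X  [on edge]
    (5,2)@(11, 5): e=[30,-10,24] → .
    (3,3)@(7, 7): e=[38,2,4] → X
    (4,3)@(9, 7): e=[42,-14,16] → .
  covered (6 px):
    . . . . . . X . .
    . . . . X X . . .
    . . . X X . . . .
    . . . X . . . . .
T1:
  2·area = 8  (B↔C swapped to make it positive)
  edge (14, 0)→(14, 2): d=(0,2) right/bottom  bias=-1
  edge (14, 2)→(10, 6): d=(-4,4) right/bottom  bias=-1
  edge (10, 6)→(14, 0): d=(4,-6) top-left  bias=+0
    (7,0)@(15, 1): e=[-2,0,10] → .  [on edge]
    (6,1)@(13, 3): e=[2,0,6] → .  [on edge]
    (5,2)@(11, 5): e=[6,0,2] → .  [on edge]
    (4,3)@(9, 7): e=[10,0,-2] → .  [on edge]
  covered (0 px):
    . . . . . . . . .
    . . . . . . . . .
    . . . . . . . . .
    . . . . . . . . .
T2:
  2·area = 30
  edge (0, 0)→(14, 6): d=(14,6) right/bottom  bias=-1
  edge (14, 6)→(9, 6): d=(-5,0) right/bottom  bias=-1
  edge (9, 6)→(0, 0): d=(-9,-6) top-left  bias=+0
    (2,1)@(5, 3): e=[12,15,3] → X
    (3,1)@(7, 3): e=[0,15,15] → .  [on edge]
    (2,2)@(5, 5): e=[40,5,-15] → .
    (4,2)@(9, 5): e=[16,5,9] → X
    (5,2)@(11, 5): e=[4,5,21] → X
    (6,2)@(13, 5): e=[-8,5,33] → .
    (4,3)@(9, 7): e=[44,-5,-9] → .
    (5,3)@(11, 7): e=[32,-5,3] → .
  covered (3 px):
    . . . . . . . . .
    . . X . . . . . .
    . . . . X X . . .
    . . . . . . . . .

Result: [[6,0],[4,1],[5,1],[3,2],[4,2],[3,3]]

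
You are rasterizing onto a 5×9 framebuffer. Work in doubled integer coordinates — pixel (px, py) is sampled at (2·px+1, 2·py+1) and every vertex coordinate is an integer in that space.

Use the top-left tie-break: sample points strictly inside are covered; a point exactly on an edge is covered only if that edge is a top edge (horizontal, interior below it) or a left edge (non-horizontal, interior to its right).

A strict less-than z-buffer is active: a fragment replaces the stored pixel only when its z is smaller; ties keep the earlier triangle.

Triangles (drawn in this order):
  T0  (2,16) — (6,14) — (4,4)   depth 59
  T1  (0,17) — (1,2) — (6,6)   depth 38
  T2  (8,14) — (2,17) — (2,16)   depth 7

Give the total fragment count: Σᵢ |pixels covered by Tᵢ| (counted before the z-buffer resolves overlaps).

T0:
  2·area = 44  (B↔C swapped to make it positive)
  edge (2, 16)→(4, 4): d=(2,-12) top-left  bias=+0
  edge (4, 4)→(6, 14): d=(2,10) right/bottom  bias=-1
  edge (6, 14)→(2, 16): d=(-4,2) right/bottom  bias=-1
    (2,4)@(5, 9): e=[22,0,22] → ·  [on edge]
    (1,5)@(3, 11): e=[2,24,18] → █
    (2,5)@(5, 11): e=[26,4,14] → █
    (3,5)@(7, 11): e=[50,-16,10] → ·
    (1,6)@(3, 13): e=[6,28,10] → █
    (3,6)@(7, 13): e=[54,-12,2] → ·
    (1,7)@(3, 15): e=[10,32,2] → █
    (2,7)@(5, 15): e=[34,12,-2] → ·
    (1,8)@(3, 17): e=[14,36,-6] → ·
  covered (5 px):
    · · · · ·
    · · · · ·
    · · · · ·
    · · · · ·
    · · · · ·
    · █ █ · ·
    · █ █ · ·
    · █ · · ·
    · · · · ·
T1:
  2·area = 79
  edge (0, 17)→(1, 2): d=(1,-15) top-left  bias=+0
  edge (1, 2)→(6, 6): d=(5,4) right/bottom  bias=-1
  edge (6, 6)→(0, 17): d=(-6,11) right/bottom  bias=-1
    (0,1)@(1, 3): e=[1,5,73] → █
    (1,1)@(3, 3): e=[31,-3,51] → ·
    (0,2)@(1, 5): e=[3,15,61] → █
    (1,2)@(3, 5): e=[33,7,39] → █
    (2,2)@(5, 5): e=[63,-1,17] → ·
    (0,3)@(1, 7): e=[5,25,49] → █
    (2,3)@(5, 7): e=[65,9,5] → █
    (3,3)@(7, 7): e=[95,1,-17] → ·
    (0,4)@(1, 9): e=[7,35,37] → █
    (2,4)@(5, 9): e=[67,19,-7] → ·
    (0,5)@(1, 11): e=[9,45,25] → █
    (2,5)@(5, 11): e=[69,29,-19] → ·
  covered (12 px):
    · · · · ·
    █ · · · ·
    █ █ · · ·
    █ █ █ · ·
    █ █ · · ·
    █ █ · · ·
    █ · · · ·
    █ · · · ·
    · · · · ·
T2:
  2·area = 6
  edge (8, 14)→(2, 17): d=(-6,3) right/bottom  bias=-1
  edge (2, 17)→(2, 16): d=(0,-1) top-left  bias=+0
  edge (2, 16)→(8, 14): d=(6,-2) top-left  bias=+0
    (2,7)@(5, 15): e=[3,3,0] → █  [on edge]
    (3,7)@(7, 15): e=[-3,5,4] → ·
    (2,8)@(5, 17): e=[-9,3,12] → ·
  covered (1 px):
    · · · · ·
    · · · · ·
    · · · · ·
    · · · · ·
    · · · · ·
    · · · · ·
    · · · · ·
    · · █ · ·
    · · · · ·

Result: 18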